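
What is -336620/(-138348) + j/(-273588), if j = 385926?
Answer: 230375609/225299718 ≈ 1.0225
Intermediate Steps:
-336620/(-138348) + j/(-273588) = -336620/(-138348) + 385926/(-273588) = -336620*(-1/138348) + 385926*(-1/273588) = 84155/34587 - 64321/45598 = 230375609/225299718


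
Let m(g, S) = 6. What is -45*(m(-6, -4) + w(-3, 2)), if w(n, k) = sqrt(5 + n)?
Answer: -270 - 45*sqrt(2) ≈ -333.64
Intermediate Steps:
-45*(m(-6, -4) + w(-3, 2)) = -45*(6 + sqrt(5 - 3)) = -45*(6 + sqrt(2)) = -270 - 45*sqrt(2)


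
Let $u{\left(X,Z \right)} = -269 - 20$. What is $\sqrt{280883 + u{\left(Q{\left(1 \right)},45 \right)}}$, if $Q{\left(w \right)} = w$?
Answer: $\sqrt{280594} \approx 529.71$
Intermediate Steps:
$u{\left(X,Z \right)} = -289$ ($u{\left(X,Z \right)} = -269 - 20 = -289$)
$\sqrt{280883 + u{\left(Q{\left(1 \right)},45 \right)}} = \sqrt{280883 - 289} = \sqrt{280594}$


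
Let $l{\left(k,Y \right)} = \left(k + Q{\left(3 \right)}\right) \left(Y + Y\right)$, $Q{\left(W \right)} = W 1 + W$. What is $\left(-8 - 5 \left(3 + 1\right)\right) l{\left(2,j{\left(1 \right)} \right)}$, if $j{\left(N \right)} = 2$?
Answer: $-896$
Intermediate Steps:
$Q{\left(W \right)} = 2 W$ ($Q{\left(W \right)} = W + W = 2 W$)
$l{\left(k,Y \right)} = 2 Y \left(6 + k\right)$ ($l{\left(k,Y \right)} = \left(k + 2 \cdot 3\right) \left(Y + Y\right) = \left(k + 6\right) 2 Y = \left(6 + k\right) 2 Y = 2 Y \left(6 + k\right)$)
$\left(-8 - 5 \left(3 + 1\right)\right) l{\left(2,j{\left(1 \right)} \right)} = \left(-8 - 5 \left(3 + 1\right)\right) 2 \cdot 2 \left(6 + 2\right) = \left(-8 - 20\right) 2 \cdot 2 \cdot 8 = \left(-8 - 20\right) 32 = \left(-28\right) 32 = -896$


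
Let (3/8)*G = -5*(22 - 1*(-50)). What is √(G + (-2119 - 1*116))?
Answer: 3*I*√355 ≈ 56.524*I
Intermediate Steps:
G = -960 (G = 8*(-5*(22 - 1*(-50)))/3 = 8*(-5*(22 + 50))/3 = 8*(-5*72)/3 = (8/3)*(-360) = -960)
√(G + (-2119 - 1*116)) = √(-960 + (-2119 - 1*116)) = √(-960 + (-2119 - 116)) = √(-960 - 2235) = √(-3195) = 3*I*√355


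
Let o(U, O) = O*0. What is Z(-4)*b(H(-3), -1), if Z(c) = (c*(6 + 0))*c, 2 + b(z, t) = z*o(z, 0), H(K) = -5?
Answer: -192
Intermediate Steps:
o(U, O) = 0
b(z, t) = -2 (b(z, t) = -2 + z*0 = -2 + 0 = -2)
Z(c) = 6*c² (Z(c) = (c*6)*c = (6*c)*c = 6*c²)
Z(-4)*b(H(-3), -1) = (6*(-4)²)*(-2) = (6*16)*(-2) = 96*(-2) = -192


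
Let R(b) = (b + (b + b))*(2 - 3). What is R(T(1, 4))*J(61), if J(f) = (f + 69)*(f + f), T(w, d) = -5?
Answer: 237900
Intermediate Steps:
R(b) = -3*b (R(b) = (b + 2*b)*(-1) = (3*b)*(-1) = -3*b)
J(f) = 2*f*(69 + f) (J(f) = (69 + f)*(2*f) = 2*f*(69 + f))
R(T(1, 4))*J(61) = (-3*(-5))*(2*61*(69 + 61)) = 15*(2*61*130) = 15*15860 = 237900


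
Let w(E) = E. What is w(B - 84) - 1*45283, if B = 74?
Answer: -45293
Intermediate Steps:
w(B - 84) - 1*45283 = (74 - 84) - 1*45283 = -10 - 45283 = -45293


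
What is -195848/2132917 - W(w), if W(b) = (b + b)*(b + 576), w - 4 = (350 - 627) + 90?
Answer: 306794319598/2132917 ≈ 1.4384e+5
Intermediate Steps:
w = -183 (w = 4 + ((350 - 627) + 90) = 4 + (-277 + 90) = 4 - 187 = -183)
W(b) = 2*b*(576 + b) (W(b) = (2*b)*(576 + b) = 2*b*(576 + b))
-195848/2132917 - W(w) = -195848/2132917 - 2*(-183)*(576 - 183) = -195848*1/2132917 - 2*(-183)*393 = -195848/2132917 - 1*(-143838) = -195848/2132917 + 143838 = 306794319598/2132917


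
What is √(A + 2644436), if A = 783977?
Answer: √3428413 ≈ 1851.6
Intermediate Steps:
√(A + 2644436) = √(783977 + 2644436) = √3428413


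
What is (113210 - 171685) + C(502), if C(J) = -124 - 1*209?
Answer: -58808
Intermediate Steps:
C(J) = -333 (C(J) = -124 - 209 = -333)
(113210 - 171685) + C(502) = (113210 - 171685) - 333 = -58475 - 333 = -58808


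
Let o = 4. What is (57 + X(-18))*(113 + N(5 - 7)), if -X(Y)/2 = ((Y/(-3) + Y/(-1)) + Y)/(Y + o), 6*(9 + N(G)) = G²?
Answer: 42390/7 ≈ 6055.7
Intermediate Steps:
N(G) = -9 + G²/6
X(Y) = 2*Y/(3*(4 + Y)) (X(Y) = -2*((Y/(-3) + Y/(-1)) + Y)/(Y + 4) = -2*((Y*(-⅓) + Y*(-1)) + Y)/(4 + Y) = -2*((-Y/3 - Y) + Y)/(4 + Y) = -2*(-4*Y/3 + Y)/(4 + Y) = -2*(-Y/3)/(4 + Y) = -(-2)*Y/(3*(4 + Y)) = 2*Y/(3*(4 + Y)))
(57 + X(-18))*(113 + N(5 - 7)) = (57 + (⅔)*(-18)/(4 - 18))*(113 + (-9 + (5 - 7)²/6)) = (57 + (⅔)*(-18)/(-14))*(113 + (-9 + (⅙)*(-2)²)) = (57 + (⅔)*(-18)*(-1/14))*(113 + (-9 + (⅙)*4)) = (57 + 6/7)*(113 + (-9 + ⅔)) = 405*(113 - 25/3)/7 = (405/7)*(314/3) = 42390/7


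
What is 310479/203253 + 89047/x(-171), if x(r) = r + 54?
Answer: -6020914616/7926867 ≈ -759.56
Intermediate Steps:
x(r) = 54 + r
310479/203253 + 89047/x(-171) = 310479/203253 + 89047/(54 - 171) = 310479*(1/203253) + 89047/(-117) = 103493/67751 + 89047*(-1/117) = 103493/67751 - 89047/117 = -6020914616/7926867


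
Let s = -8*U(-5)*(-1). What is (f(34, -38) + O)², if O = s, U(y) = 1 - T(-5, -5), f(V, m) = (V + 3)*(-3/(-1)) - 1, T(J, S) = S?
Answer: 24964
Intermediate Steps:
f(V, m) = 8 + 3*V (f(V, m) = (3 + V)*(-3*(-1)) - 1 = (3 + V)*3 - 1 = (9 + 3*V) - 1 = 8 + 3*V)
U(y) = 6 (U(y) = 1 - 1*(-5) = 1 + 5 = 6)
s = 48 (s = -8*6*(-1) = -48*(-1) = 48)
O = 48
(f(34, -38) + O)² = ((8 + 3*34) + 48)² = ((8 + 102) + 48)² = (110 + 48)² = 158² = 24964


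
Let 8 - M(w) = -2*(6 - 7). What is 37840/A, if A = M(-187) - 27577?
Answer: -37840/27571 ≈ -1.3725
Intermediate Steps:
M(w) = 6 (M(w) = 8 - (-2)*(6 - 7) = 8 - (-2)*(-1) = 8 - 1*2 = 8 - 2 = 6)
A = -27571 (A = 6 - 27577 = -27571)
37840/A = 37840/(-27571) = 37840*(-1/27571) = -37840/27571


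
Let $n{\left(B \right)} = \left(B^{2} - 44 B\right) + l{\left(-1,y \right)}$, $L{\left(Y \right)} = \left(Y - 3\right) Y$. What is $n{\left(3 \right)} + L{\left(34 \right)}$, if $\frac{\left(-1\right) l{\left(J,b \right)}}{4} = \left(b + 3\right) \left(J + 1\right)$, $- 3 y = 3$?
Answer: $931$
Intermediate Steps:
$y = -1$ ($y = \left(- \frac{1}{3}\right) 3 = -1$)
$l{\left(J,b \right)} = - 4 \left(1 + J\right) \left(3 + b\right)$ ($l{\left(J,b \right)} = - 4 \left(b + 3\right) \left(J + 1\right) = - 4 \left(3 + b\right) \left(1 + J\right) = - 4 \left(1 + J\right) \left(3 + b\right)$)
$L{\left(Y \right)} = Y \left(-3 + Y\right)$ ($L{\left(Y \right)} = \left(-3 + Y\right) Y = Y \left(-3 + Y\right)$)
$n{\left(B \right)} = B^{2} - 44 B$ ($n{\left(B \right)} = \left(B^{2} - 44 B\right) - \left(-4 + 4\right) = \left(B^{2} - 44 B\right) + \left(-12 + 12 + 4 - 4\right) = \left(B^{2} - 44 B\right) + 0 = B^{2} - 44 B$)
$n{\left(3 \right)} + L{\left(34 \right)} = 3 \left(-44 + 3\right) + 34 \left(-3 + 34\right) = 3 \left(-41\right) + 34 \cdot 31 = -123 + 1054 = 931$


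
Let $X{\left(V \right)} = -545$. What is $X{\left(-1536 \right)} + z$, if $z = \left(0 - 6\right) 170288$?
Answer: $-1022273$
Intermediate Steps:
$z = -1021728$ ($z = \left(0 - 6\right) 170288 = \left(-6\right) 170288 = -1021728$)
$X{\left(-1536 \right)} + z = -545 - 1021728 = -1022273$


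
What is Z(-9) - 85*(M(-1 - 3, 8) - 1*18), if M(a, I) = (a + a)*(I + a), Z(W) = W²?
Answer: 4331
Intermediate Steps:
M(a, I) = 2*a*(I + a) (M(a, I) = (2*a)*(I + a) = 2*a*(I + a))
Z(-9) - 85*(M(-1 - 3, 8) - 1*18) = (-9)² - 85*(2*(-1 - 3)*(8 + (-1 - 3)) - 1*18) = 81 - 85*(2*(-4)*(8 - 4) - 18) = 81 - 85*(2*(-4)*4 - 18) = 81 - 85*(-32 - 18) = 81 - 85*(-50) = 81 + 4250 = 4331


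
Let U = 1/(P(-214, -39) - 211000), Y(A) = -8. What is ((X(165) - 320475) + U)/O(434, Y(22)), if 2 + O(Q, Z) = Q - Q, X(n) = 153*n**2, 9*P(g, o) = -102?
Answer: -2433984078297/1266068 ≈ -1.9225e+6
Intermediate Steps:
P(g, o) = -34/3 (P(g, o) = (1/9)*(-102) = -34/3)
O(Q, Z) = -2 (O(Q, Z) = -2 + (Q - Q) = -2 + 0 = -2)
U = -3/633034 (U = 1/(-34/3 - 211000) = 1/(-633034/3) = -3/633034 ≈ -4.7391e-6)
((X(165) - 320475) + U)/O(434, Y(22)) = ((153*165**2 - 320475) - 3/633034)/(-2) = ((153*27225 - 320475) - 3/633034)*(-1/2) = ((4165425 - 320475) - 3/633034)*(-1/2) = (3844950 - 3/633034)*(-1/2) = (2433984078297/633034)*(-1/2) = -2433984078297/1266068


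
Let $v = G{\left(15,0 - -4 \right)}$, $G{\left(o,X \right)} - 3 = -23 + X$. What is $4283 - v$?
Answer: $4299$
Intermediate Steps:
$G{\left(o,X \right)} = -20 + X$ ($G{\left(o,X \right)} = 3 + \left(-23 + X\right) = -20 + X$)
$v = -16$ ($v = -20 + \left(0 - -4\right) = -20 + \left(0 + 4\right) = -20 + 4 = -16$)
$4283 - v = 4283 - -16 = 4283 + 16 = 4299$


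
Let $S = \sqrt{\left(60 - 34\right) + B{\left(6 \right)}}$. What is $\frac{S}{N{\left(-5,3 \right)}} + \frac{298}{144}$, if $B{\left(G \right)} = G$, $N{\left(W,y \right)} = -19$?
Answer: $\frac{149}{72} - \frac{4 \sqrt{2}}{19} \approx 1.7717$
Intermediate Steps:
$S = 4 \sqrt{2}$ ($S = \sqrt{\left(60 - 34\right) + 6} = \sqrt{26 + 6} = \sqrt{32} = 4 \sqrt{2} \approx 5.6569$)
$\frac{S}{N{\left(-5,3 \right)}} + \frac{298}{144} = \frac{4 \sqrt{2}}{-19} + \frac{298}{144} = 4 \sqrt{2} \left(- \frac{1}{19}\right) + 298 \cdot \frac{1}{144} = - \frac{4 \sqrt{2}}{19} + \frac{149}{72} = \frac{149}{72} - \frac{4 \sqrt{2}}{19}$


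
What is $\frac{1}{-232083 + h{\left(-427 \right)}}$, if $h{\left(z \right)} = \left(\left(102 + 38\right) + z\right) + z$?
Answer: $- \frac{1}{232797} \approx -4.2956 \cdot 10^{-6}$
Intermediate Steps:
$h{\left(z \right)} = 140 + 2 z$ ($h{\left(z \right)} = \left(140 + z\right) + z = 140 + 2 z$)
$\frac{1}{-232083 + h{\left(-427 \right)}} = \frac{1}{-232083 + \left(140 + 2 \left(-427\right)\right)} = \frac{1}{-232083 + \left(140 - 854\right)} = \frac{1}{-232083 - 714} = \frac{1}{-232797} = - \frac{1}{232797}$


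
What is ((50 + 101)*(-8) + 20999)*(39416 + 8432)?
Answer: 946959768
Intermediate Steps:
((50 + 101)*(-8) + 20999)*(39416 + 8432) = (151*(-8) + 20999)*47848 = (-1208 + 20999)*47848 = 19791*47848 = 946959768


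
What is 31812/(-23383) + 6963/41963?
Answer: -1172111127/981220829 ≈ -1.1945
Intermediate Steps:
31812/(-23383) + 6963/41963 = 31812*(-1/23383) + 6963*(1/41963) = -31812/23383 + 6963/41963 = -1172111127/981220829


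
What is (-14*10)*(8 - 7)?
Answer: -140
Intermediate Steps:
(-14*10)*(8 - 7) = -140*1 = -140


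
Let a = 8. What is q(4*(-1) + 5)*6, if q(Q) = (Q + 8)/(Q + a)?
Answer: 6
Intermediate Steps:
q(Q) = 1 (q(Q) = (Q + 8)/(Q + 8) = (8 + Q)/(8 + Q) = 1)
q(4*(-1) + 5)*6 = 1*6 = 6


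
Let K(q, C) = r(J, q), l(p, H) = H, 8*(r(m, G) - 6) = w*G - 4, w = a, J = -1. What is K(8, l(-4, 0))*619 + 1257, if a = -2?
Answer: 6847/2 ≈ 3423.5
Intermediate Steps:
w = -2
r(m, G) = 11/2 - G/4 (r(m, G) = 6 + (-2*G - 4)/8 = 6 + (-4 - 2*G)/8 = 6 + (-½ - G/4) = 11/2 - G/4)
K(q, C) = 11/2 - q/4
K(8, l(-4, 0))*619 + 1257 = (11/2 - ¼*8)*619 + 1257 = (11/2 - 2)*619 + 1257 = (7/2)*619 + 1257 = 4333/2 + 1257 = 6847/2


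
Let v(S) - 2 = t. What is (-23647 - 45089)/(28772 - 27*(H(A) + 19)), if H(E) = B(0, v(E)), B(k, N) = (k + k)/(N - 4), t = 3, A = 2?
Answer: -68736/28259 ≈ -2.4324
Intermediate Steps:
v(S) = 5 (v(S) = 2 + 3 = 5)
B(k, N) = 2*k/(-4 + N) (B(k, N) = (2*k)/(-4 + N) = 2*k/(-4 + N))
H(E) = 0 (H(E) = 2*0/(-4 + 5) = 2*0/1 = 2*0*1 = 0)
(-23647 - 45089)/(28772 - 27*(H(A) + 19)) = (-23647 - 45089)/(28772 - 27*(0 + 19)) = -68736/(28772 - 27*19) = -68736/(28772 - 513) = -68736/28259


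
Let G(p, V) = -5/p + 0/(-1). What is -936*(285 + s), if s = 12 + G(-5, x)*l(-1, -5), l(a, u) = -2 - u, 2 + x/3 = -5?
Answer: -280800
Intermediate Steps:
x = -21 (x = -6 + 3*(-5) = -6 - 15 = -21)
G(p, V) = -5/p (G(p, V) = -5/p + 0*(-1) = -5/p + 0 = -5/p)
s = 15 (s = 12 + (-5/(-5))*(-2 - 1*(-5)) = 12 + (-5*(-1/5))*(-2 + 5) = 12 + 1*3 = 12 + 3 = 15)
-936*(285 + s) = -936*(285 + 15) = -936*300 = -280800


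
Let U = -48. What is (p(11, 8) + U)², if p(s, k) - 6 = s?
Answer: 961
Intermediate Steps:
p(s, k) = 6 + s
(p(11, 8) + U)² = ((6 + 11) - 48)² = (17 - 48)² = (-31)² = 961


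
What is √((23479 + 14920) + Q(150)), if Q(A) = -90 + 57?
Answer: √38366 ≈ 195.87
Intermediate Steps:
Q(A) = -33
√((23479 + 14920) + Q(150)) = √((23479 + 14920) - 33) = √(38399 - 33) = √38366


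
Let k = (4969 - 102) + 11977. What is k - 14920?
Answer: 1924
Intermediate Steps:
k = 16844 (k = 4867 + 11977 = 16844)
k - 14920 = 16844 - 14920 = 1924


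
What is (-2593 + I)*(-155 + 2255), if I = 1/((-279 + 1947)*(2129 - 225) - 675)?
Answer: -5763300074000/1058399 ≈ -5.4453e+6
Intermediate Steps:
I = 1/3175197 (I = 1/(1668*1904 - 675) = 1/(3175872 - 675) = 1/3175197 ≈ 3.1494e-7)
(-2593 + I)*(-155 + 2255) = (-2593 + 1/3175197)*(-155 + 2255) = -8233285820/3175197*2100 = -5763300074000/1058399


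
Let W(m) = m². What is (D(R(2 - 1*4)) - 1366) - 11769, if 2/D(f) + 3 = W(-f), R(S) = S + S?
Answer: -170753/13 ≈ -13135.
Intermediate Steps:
R(S) = 2*S
D(f) = 2/(-3 + f²) (D(f) = 2/(-3 + (-f)²) = 2/(-3 + f²))
(D(R(2 - 1*4)) - 1366) - 11769 = (2/(-3 + (2*(2 - 1*4))²) - 1366) - 11769 = (2/(-3 + (2*(2 - 4))²) - 1366) - 11769 = (2/(-3 + (2*(-2))²) - 1366) - 11769 = (2/(-3 + (-4)²) - 1366) - 11769 = (2/(-3 + 16) - 1366) - 11769 = (2/13 - 1366) - 11769 = -17756/13 - 11769 = -170753/13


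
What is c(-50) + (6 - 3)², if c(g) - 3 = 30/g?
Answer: 57/5 ≈ 11.400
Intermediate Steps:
c(g) = 3 + 30/g
c(-50) + (6 - 3)² = (3 + 30/(-50)) + (6 - 3)² = (3 + 30*(-1/50)) + 3² = (3 - ⅗) + 9 = 12/5 + 9 = 57/5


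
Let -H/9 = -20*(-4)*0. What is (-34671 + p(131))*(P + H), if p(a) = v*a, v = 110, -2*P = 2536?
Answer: 25690948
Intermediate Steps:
P = -1268 (P = -½*2536 = -1268)
H = 0 (H = -9*(-20*(-4))*0 = -720*0 = -9*0 = 0)
p(a) = 110*a
(-34671 + p(131))*(P + H) = (-34671 + 110*131)*(-1268 + 0) = (-34671 + 14410)*(-1268) = -20261*(-1268) = 25690948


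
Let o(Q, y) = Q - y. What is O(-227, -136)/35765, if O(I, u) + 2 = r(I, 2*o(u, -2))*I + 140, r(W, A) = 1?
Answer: -89/35765 ≈ -0.0024885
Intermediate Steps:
O(I, u) = 138 + I (O(I, u) = -2 + (1*I + 140) = -2 + (I + 140) = -2 + (140 + I) = 138 + I)
O(-227, -136)/35765 = (138 - 227)/35765 = -89*1/35765 = -89/35765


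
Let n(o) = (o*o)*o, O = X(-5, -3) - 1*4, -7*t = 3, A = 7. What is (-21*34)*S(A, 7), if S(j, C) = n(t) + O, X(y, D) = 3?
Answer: 37740/49 ≈ 770.20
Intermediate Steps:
t = -3/7 (t = -⅐*3 = -3/7 ≈ -0.42857)
O = -1 (O = 3 - 1*4 = 3 - 4 = -1)
n(o) = o³ (n(o) = o²*o = o³)
S(j, C) = -370/343 (S(j, C) = (-3/7)³ - 1 = -27/343 - 1 = -370/343)
(-21*34)*S(A, 7) = -21*34*(-370/343) = -714*(-370/343) = 37740/49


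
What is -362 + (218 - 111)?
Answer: -255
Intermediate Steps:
-362 + (218 - 111) = -362 + 107 = -255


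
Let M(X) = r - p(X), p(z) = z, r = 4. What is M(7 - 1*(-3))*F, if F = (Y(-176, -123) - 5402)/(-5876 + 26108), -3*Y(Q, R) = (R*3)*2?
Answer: 1289/843 ≈ 1.5291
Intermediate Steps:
Y(Q, R) = -2*R (Y(Q, R) = -R*3*2/3 = -3*R*2/3 = -2*R)
F = -1289/5058 (F = (-2*(-123) - 5402)/(-5876 + 26108) = (246 - 5402)/20232 = -5156*1/20232 = -1289/5058 ≈ -0.25484)
M(X) = 4 - X
M(7 - 1*(-3))*F = (4 - (7 - 1*(-3)))*(-1289/5058) = (4 - (7 + 3))*(-1289/5058) = (4 - 1*10)*(-1289/5058) = (4 - 10)*(-1289/5058) = -6*(-1289/5058) = 1289/843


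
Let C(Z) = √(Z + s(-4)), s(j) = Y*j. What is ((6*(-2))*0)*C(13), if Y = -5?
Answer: 0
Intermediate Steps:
s(j) = -5*j
C(Z) = √(20 + Z) (C(Z) = √(Z - 5*(-4)) = √(Z + 20) = √(20 + Z))
((6*(-2))*0)*C(13) = ((6*(-2))*0)*√(20 + 13) = (-12*0)*√33 = 0*√33 = 0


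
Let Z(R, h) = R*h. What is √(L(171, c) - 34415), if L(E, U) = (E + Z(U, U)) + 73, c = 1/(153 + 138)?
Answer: 5*I*√115745378/291 ≈ 184.85*I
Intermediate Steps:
c = 1/291 ≈ 0.0034364
L(E, U) = 73 + E + U² (L(E, U) = (E + U*U) + 73 = (E + U²) + 73 = 73 + E + U²)
√(L(171, c) - 34415) = √((73 + 171 + (1/291)²) - 34415) = √((73 + 171 + 1/84681) - 34415) = √(20662165/84681 - 34415) = √(-2893634450/84681) = 5*I*√115745378/291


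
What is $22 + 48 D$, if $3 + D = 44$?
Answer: $1990$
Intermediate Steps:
$D = 41$ ($D = -3 + 44 = 41$)
$22 + 48 D = 22 + 48 \cdot 41 = 22 + 1968 = 1990$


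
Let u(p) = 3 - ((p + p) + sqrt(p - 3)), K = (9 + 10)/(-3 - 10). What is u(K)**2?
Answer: (77 - I*sqrt(754))**2/169 ≈ 30.621 - 25.022*I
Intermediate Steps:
K = -19/13 (K = 19/(-13) = 19*(-1/13) = -19/13 ≈ -1.4615)
u(p) = 3 - sqrt(-3 + p) - 2*p (u(p) = 3 - (2*p + sqrt(-3 + p)) = 3 - (sqrt(-3 + p) + 2*p) = 3 + (-sqrt(-3 + p) - 2*p) = 3 - sqrt(-3 + p) - 2*p)
u(K)**2 = (3 - sqrt(-3 - 19/13) - 2*(-19/13))**2 = (3 - sqrt(-58/13) + 38/13)**2 = (3 - I*sqrt(754)/13 + 38/13)**2 = (77/13 - I*sqrt(754)/13)**2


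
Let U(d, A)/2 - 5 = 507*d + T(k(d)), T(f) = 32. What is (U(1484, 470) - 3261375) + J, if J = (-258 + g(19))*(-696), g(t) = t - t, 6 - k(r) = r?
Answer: -1576957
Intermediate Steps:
k(r) = 6 - r
g(t) = 0
U(d, A) = 74 + 1014*d (U(d, A) = 10 + 2*(507*d + 32) = 10 + 2*(32 + 507*d) = 10 + (64 + 1014*d) = 74 + 1014*d)
J = 179568 (J = (-258 + 0)*(-696) = -258*(-696) = 179568)
(U(1484, 470) - 3261375) + J = ((74 + 1014*1484) - 3261375) + 179568 = ((74 + 1504776) - 3261375) + 179568 = (1504850 - 3261375) + 179568 = -1756525 + 179568 = -1576957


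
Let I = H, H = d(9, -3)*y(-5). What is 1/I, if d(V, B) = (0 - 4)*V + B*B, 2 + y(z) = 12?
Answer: -1/270 ≈ -0.0037037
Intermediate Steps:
y(z) = 10 (y(z) = -2 + 12 = 10)
d(V, B) = B**2 - 4*V (d(V, B) = -4*V + B**2 = B**2 - 4*V)
H = -270 (H = ((-3)**2 - 4*9)*10 = (9 - 36)*10 = -27*10 = -270)
I = -270
1/I = 1/(-270) = -1/270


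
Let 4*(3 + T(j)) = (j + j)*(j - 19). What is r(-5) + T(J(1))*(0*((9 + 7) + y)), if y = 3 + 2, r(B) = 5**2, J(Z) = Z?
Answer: 25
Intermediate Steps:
r(B) = 25
T(j) = -3 + j*(-19 + j)/2 (T(j) = -3 + ((j + j)*(j - 19))/4 = -3 + ((2*j)*(-19 + j))/4 = -3 + (2*j*(-19 + j))/4 = -3 + j*(-19 + j)/2)
y = 5
r(-5) + T(J(1))*(0*((9 + 7) + y)) = 25 + (-3 + (1/2)*1**2 - 19/2*1)*(0*((9 + 7) + 5)) = 25 + (-3 + (1/2)*1 - 19/2)*(0*(16 + 5)) = 25 + (-3 + 1/2 - 19/2)*(0*21) = 25 - 12*0 = 25 + 0 = 25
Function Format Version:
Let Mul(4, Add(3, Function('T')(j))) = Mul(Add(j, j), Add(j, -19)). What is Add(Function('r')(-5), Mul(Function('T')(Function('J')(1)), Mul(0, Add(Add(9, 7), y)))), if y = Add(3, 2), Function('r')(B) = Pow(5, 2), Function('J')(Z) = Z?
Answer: 25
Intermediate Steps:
Function('r')(B) = 25
Function('T')(j) = Add(-3, Mul(Rational(1, 2), j, Add(-19, j))) (Function('T')(j) = Add(-3, Mul(Rational(1, 4), Mul(Add(j, j), Add(j, -19)))) = Add(-3, Mul(Rational(1, 4), Mul(Mul(2, j), Add(-19, j)))) = Add(-3, Mul(Rational(1, 4), Mul(2, j, Add(-19, j)))) = Add(-3, Mul(Rational(1, 2), j, Add(-19, j))))
y = 5
Add(Function('r')(-5), Mul(Function('T')(Function('J')(1)), Mul(0, Add(Add(9, 7), y)))) = Add(25, Mul(Add(-3, Mul(Rational(1, 2), Pow(1, 2)), Mul(Rational(-19, 2), 1)), Mul(0, Add(Add(9, 7), 5)))) = Add(25, Mul(Add(-3, Mul(Rational(1, 2), 1), Rational(-19, 2)), Mul(0, Add(16, 5)))) = Add(25, Mul(Add(-3, Rational(1, 2), Rational(-19, 2)), Mul(0, 21))) = Add(25, Mul(-12, 0)) = Add(25, 0) = 25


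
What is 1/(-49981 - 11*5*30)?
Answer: -1/51631 ≈ -1.9368e-5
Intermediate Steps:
1/(-49981 - 11*5*30) = 1/(-49981 - 55*30) = 1/(-49981 - 1650) = 1/(-51631) = -1/51631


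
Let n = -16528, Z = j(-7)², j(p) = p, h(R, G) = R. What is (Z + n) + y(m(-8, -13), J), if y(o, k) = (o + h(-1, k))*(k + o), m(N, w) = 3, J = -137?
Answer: -16747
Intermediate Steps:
Z = 49 (Z = (-7)² = 49)
y(o, k) = (-1 + o)*(k + o) (y(o, k) = (o - 1)*(k + o) = (-1 + o)*(k + o))
(Z + n) + y(m(-8, -13), J) = (49 - 16528) + (3² - 1*(-137) - 1*3 - 137*3) = -16479 + (9 + 137 - 3 - 411) = -16479 - 268 = -16747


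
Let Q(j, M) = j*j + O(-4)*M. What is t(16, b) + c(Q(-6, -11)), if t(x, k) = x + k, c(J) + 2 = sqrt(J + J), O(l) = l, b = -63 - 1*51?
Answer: -100 + 4*sqrt(10) ≈ -87.351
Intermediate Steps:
b = -114 (b = -63 - 51 = -114)
Q(j, M) = j**2 - 4*M (Q(j, M) = j*j - 4*M = j**2 - 4*M)
c(J) = -2 + sqrt(2)*sqrt(J) (c(J) = -2 + sqrt(J + J) = -2 + sqrt(2*J) = -2 + sqrt(2)*sqrt(J))
t(x, k) = k + x
t(16, b) + c(Q(-6, -11)) = (-114 + 16) + (-2 + sqrt(2)*sqrt((-6)**2 - 4*(-11))) = -98 + (-2 + sqrt(2)*sqrt(36 + 44)) = -98 + (-2 + sqrt(2)*sqrt(80)) = -98 + (-2 + sqrt(2)*(4*sqrt(5))) = -98 + (-2 + 4*sqrt(10)) = -100 + 4*sqrt(10)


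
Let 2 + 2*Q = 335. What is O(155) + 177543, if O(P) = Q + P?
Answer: 355729/2 ≈ 1.7786e+5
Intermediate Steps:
Q = 333/2 (Q = -1 + (½)*335 = -1 + 335/2 = 333/2 ≈ 166.50)
O(P) = 333/2 + P
O(155) + 177543 = (333/2 + 155) + 177543 = 643/2 + 177543 = 355729/2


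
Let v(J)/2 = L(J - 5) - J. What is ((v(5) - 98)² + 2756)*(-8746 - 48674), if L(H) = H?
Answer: -827996400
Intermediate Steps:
v(J) = -10 (v(J) = 2*((J - 5) - J) = 2*((-5 + J) - J) = 2*(-5) = -10)
((v(5) - 98)² + 2756)*(-8746 - 48674) = ((-10 - 98)² + 2756)*(-8746 - 48674) = ((-108)² + 2756)*(-57420) = (11664 + 2756)*(-57420) = 14420*(-57420) = -827996400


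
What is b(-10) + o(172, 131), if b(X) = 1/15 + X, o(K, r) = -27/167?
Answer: -25288/2505 ≈ -10.095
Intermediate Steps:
o(K, r) = -27/167 (o(K, r) = -27*1/167 = -27/167)
b(X) = 1/15 + X
b(-10) + o(172, 131) = (1/15 - 10) - 27/167 = -149/15 - 27/167 = -25288/2505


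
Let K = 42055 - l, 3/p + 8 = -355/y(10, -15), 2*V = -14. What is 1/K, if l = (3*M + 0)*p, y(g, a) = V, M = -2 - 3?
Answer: 299/12574760 ≈ 2.3778e-5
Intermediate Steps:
M = -5
V = -7 (V = (1/2)*(-14) = -7)
y(g, a) = -7
p = 21/299 (p = 3/(-8 - 355/(-7)) = 3/(-8 - 355*(-1/7)) = 3/(-8 + 355/7) = 3/(299/7) = 3*(7/299) = 21/299 ≈ 0.070234)
l = -315/299 (l = (3*(-5) + 0)*(21/299) = (-15 + 0)*(21/299) = -15*21/299 = -315/299 ≈ -1.0535)
K = 12574760/299 (K = 42055 - 1*(-315/299) = 42055 + 315/299 = 12574760/299 ≈ 42056.)
1/K = 1/(12574760/299) = 299/12574760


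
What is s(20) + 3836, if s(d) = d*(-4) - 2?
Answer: 3754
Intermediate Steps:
s(d) = -2 - 4*d (s(d) = -4*d - 2 = -2 - 4*d)
s(20) + 3836 = (-2 - 4*20) + 3836 = (-2 - 80) + 3836 = -82 + 3836 = 3754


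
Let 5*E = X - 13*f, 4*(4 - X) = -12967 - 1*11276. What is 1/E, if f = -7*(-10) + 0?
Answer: 20/20619 ≈ 0.00096998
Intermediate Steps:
f = 70 (f = 70 + 0 = 70)
X = 24259/4 (X = 4 - (-12967 - 1*11276)/4 = 4 - (-12967 - 11276)/4 = 4 - ¼*(-24243) = 4 + 24243/4 = 24259/4 ≈ 6064.8)
E = 20619/20 (E = (24259/4 - 13*70)/5 = (24259/4 - 1*910)/5 = (24259/4 - 910)/5 = (⅕)*(20619/4) = 20619/20 ≈ 1030.9)
1/E = 1/(20619/20) = 20/20619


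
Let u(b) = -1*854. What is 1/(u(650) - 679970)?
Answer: -1/680824 ≈ -1.4688e-6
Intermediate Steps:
u(b) = -854
1/(u(650) - 679970) = 1/(-854 - 679970) = 1/(-680824) = -1/680824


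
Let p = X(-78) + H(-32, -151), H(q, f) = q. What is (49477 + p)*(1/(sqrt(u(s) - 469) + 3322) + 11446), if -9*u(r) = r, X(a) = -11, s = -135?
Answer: 3122242513949790/5518069 - 24717*I*sqrt(454)/5518069 ≈ 5.6582e+8 - 0.095441*I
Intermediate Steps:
u(r) = -r/9
p = -43 (p = -11 - 32 = -43)
(49477 + p)*(1/(sqrt(u(s) - 469) + 3322) + 11446) = (49477 - 43)*(1/(sqrt(-1/9*(-135) - 469) + 3322) + 11446) = 49434*(1/(sqrt(15 - 469) + 3322) + 11446) = 49434*(1/(sqrt(-454) + 3322) + 11446) = 49434*(1/(I*sqrt(454) + 3322) + 11446) = 49434*(1/(3322 + I*sqrt(454)) + 11446) = 49434*(11446 + 1/(3322 + I*sqrt(454))) = 565821564 + 49434/(3322 + I*sqrt(454))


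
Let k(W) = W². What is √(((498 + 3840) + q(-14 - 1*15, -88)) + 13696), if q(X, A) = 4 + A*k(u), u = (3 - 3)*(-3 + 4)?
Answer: √18038 ≈ 134.31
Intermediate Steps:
u = 0 (u = 0*1 = 0)
q(X, A) = 4 (q(X, A) = 4 + A*0² = 4 + A*0 = 4 + 0 = 4)
√(((498 + 3840) + q(-14 - 1*15, -88)) + 13696) = √(((498 + 3840) + 4) + 13696) = √((4338 + 4) + 13696) = √(4342 + 13696) = √18038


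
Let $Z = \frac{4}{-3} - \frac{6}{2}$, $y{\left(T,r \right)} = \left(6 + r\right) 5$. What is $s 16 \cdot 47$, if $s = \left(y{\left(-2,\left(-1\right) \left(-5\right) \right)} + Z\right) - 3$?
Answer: $\frac{107536}{3} \approx 35845.0$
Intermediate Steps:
$y{\left(T,r \right)} = 30 + 5 r$
$Z = - \frac{13}{3}$ ($Z = 4 \left(- \frac{1}{3}\right) - 3 = - \frac{4}{3} - 3 = - \frac{13}{3} \approx -4.3333$)
$s = \frac{143}{3}$ ($s = \left(\left(30 + 5 \left(\left(-1\right) \left(-5\right)\right)\right) - \frac{13}{3}\right) - 3 = \left(\left(30 + 5 \cdot 5\right) - \frac{13}{3}\right) - 3 = \left(\left(30 + 25\right) - \frac{13}{3}\right) - 3 = \left(55 - \frac{13}{3}\right) - 3 = \frac{152}{3} - 3 = \frac{143}{3} \approx 47.667$)
$s 16 \cdot 47 = \frac{143}{3} \cdot 16 \cdot 47 = \frac{2288}{3} \cdot 47 = \frac{107536}{3}$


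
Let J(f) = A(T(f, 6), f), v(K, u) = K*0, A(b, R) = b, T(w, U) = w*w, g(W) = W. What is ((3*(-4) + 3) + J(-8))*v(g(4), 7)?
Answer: 0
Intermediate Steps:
T(w, U) = w²
v(K, u) = 0
J(f) = f²
((3*(-4) + 3) + J(-8))*v(g(4), 7) = ((3*(-4) + 3) + (-8)²)*0 = ((-12 + 3) + 64)*0 = (-9 + 64)*0 = 55*0 = 0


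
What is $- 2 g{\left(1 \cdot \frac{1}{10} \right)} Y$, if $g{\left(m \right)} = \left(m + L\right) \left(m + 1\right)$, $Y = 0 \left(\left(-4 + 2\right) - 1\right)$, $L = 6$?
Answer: $0$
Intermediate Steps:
$Y = 0$ ($Y = 0 \left(-2 - 1\right) = 0 \left(-3\right) = 0$)
$g{\left(m \right)} = \left(1 + m\right) \left(6 + m\right)$ ($g{\left(m \right)} = \left(m + 6\right) \left(m + 1\right) = \left(6 + m\right) \left(1 + m\right) = \left(1 + m\right) \left(6 + m\right)$)
$- 2 g{\left(1 \cdot \frac{1}{10} \right)} Y = - 2 \left(6 + \left(1 \cdot \frac{1}{10}\right)^{2} + 7 \cdot 1 \cdot \frac{1}{10}\right) 0 = - 2 \left(6 + \left(\frac{1}{10}\right)^{2} + 7 \cdot \frac{1}{10}\right) 0 = - 2 \left(6 + \frac{1}{100} + \frac{7}{10}\right) 0 = \left(-2\right) \frac{671}{100} \cdot 0 = \left(- \frac{671}{50}\right) 0 = 0$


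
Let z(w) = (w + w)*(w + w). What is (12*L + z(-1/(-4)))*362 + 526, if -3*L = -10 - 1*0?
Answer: 30193/2 ≈ 15097.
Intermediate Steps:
L = 10/3 (L = -(-10 - 1*0)/3 = -(-10 + 0)/3 = -⅓*(-10) = 10/3 ≈ 3.3333)
z(w) = 4*w² (z(w) = (2*w)*(2*w) = 4*w²)
(12*L + z(-1/(-4)))*362 + 526 = (12*(10/3) + 4*(-1/(-4))²)*362 + 526 = (40 + 4*(-1*(-¼))²)*362 + 526 = (40 + 4*(¼)²)*362 + 526 = (40 + 4*(1/16))*362 + 526 = (40 + ¼)*362 + 526 = (161/4)*362 + 526 = 29141/2 + 526 = 30193/2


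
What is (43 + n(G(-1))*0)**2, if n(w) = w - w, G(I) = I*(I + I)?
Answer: 1849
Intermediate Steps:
G(I) = 2*I**2 (G(I) = I*(2*I) = 2*I**2)
n(w) = 0
(43 + n(G(-1))*0)**2 = (43 + 0*0)**2 = (43 + 0)**2 = 43**2 = 1849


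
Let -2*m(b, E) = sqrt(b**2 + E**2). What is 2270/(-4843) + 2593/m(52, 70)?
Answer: -2270/4843 - 2593*sqrt(1901)/1901 ≈ -59.941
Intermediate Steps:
m(b, E) = -sqrt(E**2 + b**2)/2 (m(b, E) = -sqrt(b**2 + E**2)/2 = -sqrt(E**2 + b**2)/2)
2270/(-4843) + 2593/m(52, 70) = 2270/(-4843) + 2593/((-sqrt(70**2 + 52**2)/2)) = 2270*(-1/4843) + 2593/((-sqrt(4900 + 2704)/2)) = -2270/4843 + 2593/((-sqrt(1901))) = -2270/4843 + 2593*(-sqrt(1901)/1901) = -2270/4843 - 2593*sqrt(1901)/1901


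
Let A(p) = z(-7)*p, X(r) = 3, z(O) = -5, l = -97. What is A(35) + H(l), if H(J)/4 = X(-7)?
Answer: -163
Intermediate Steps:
A(p) = -5*p
H(J) = 12 (H(J) = 4*3 = 12)
A(35) + H(l) = -5*35 + 12 = -175 + 12 = -163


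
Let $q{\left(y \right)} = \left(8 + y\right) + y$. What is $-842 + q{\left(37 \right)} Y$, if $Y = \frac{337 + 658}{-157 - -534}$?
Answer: $- \frac{235844}{377} \approx -625.58$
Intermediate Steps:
$q{\left(y \right)} = 8 + 2 y$
$Y = \frac{995}{377}$ ($Y = \frac{995}{-157 + 534} = \frac{995}{377} \approx 2.6393$)
$-842 + q{\left(37 \right)} Y = -842 + \left(8 + 2 \cdot 37\right) \frac{995}{377} = -842 + \left(8 + 74\right) \frac{995}{377} = -842 + 82 \cdot \frac{995}{377} = -842 + \frac{81590}{377} = - \frac{235844}{377}$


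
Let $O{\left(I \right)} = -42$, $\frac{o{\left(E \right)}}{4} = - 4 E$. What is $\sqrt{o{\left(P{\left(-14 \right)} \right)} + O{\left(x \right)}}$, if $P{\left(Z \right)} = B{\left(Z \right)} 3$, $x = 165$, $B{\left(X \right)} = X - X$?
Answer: $i \sqrt{42} \approx 6.4807 i$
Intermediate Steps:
$B{\left(X \right)} = 0$
$P{\left(Z \right)} = 0$ ($P{\left(Z \right)} = 0 \cdot 3 = 0$)
$o{\left(E \right)} = - 16 E$ ($o{\left(E \right)} = 4 \left(- 4 E\right) = - 16 E$)
$\sqrt{o{\left(P{\left(-14 \right)} \right)} + O{\left(x \right)}} = \sqrt{\left(-16\right) 0 - 42} = \sqrt{0 - 42} = \sqrt{-42} = i \sqrt{42}$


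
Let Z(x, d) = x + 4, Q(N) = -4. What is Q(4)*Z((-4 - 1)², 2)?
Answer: -116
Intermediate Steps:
Z(x, d) = 4 + x
Q(4)*Z((-4 - 1)², 2) = -4*(4 + (-4 - 1)²) = -4*(4 + (-5)²) = -4*(4 + 25) = -4*29 = -116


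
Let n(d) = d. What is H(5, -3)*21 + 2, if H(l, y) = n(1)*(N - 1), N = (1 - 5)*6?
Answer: -523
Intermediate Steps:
N = -24 (N = -4*6 = -24)
H(l, y) = -25 (H(l, y) = 1*(-24 - 1) = 1*(-25) = -25)
H(5, -3)*21 + 2 = -25*21 + 2 = -525 + 2 = -523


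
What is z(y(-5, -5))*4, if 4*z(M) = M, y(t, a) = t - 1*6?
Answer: -11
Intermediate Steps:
y(t, a) = -6 + t (y(t, a) = t - 6 = -6 + t)
z(M) = M/4
z(y(-5, -5))*4 = ((-6 - 5)/4)*4 = ((¼)*(-11))*4 = -11/4*4 = -11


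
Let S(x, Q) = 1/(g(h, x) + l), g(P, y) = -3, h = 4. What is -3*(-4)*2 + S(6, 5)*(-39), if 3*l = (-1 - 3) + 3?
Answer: 357/10 ≈ 35.700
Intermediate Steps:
l = -⅓ (l = ((-1 - 3) + 3)/3 = (-4 + 3)/3 = (⅓)*(-1) = -⅓ ≈ -0.33333)
S(x, Q) = -3/10 (S(x, Q) = 1/(-3 - ⅓) = 1/(-10/3) = -3/10)
-3*(-4)*2 + S(6, 5)*(-39) = -3*(-4)*2 - 3/10*(-39) = 12*2 + 117/10 = 24 + 117/10 = 357/10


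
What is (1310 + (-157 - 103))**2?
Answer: 1102500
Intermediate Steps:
(1310 + (-157 - 103))**2 = (1310 - 260)**2 = 1050**2 = 1102500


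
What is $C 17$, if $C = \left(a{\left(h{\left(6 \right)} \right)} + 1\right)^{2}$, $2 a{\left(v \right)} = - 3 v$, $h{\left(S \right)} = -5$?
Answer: $\frac{4913}{4} \approx 1228.3$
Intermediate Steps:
$a{\left(v \right)} = - \frac{3 v}{2}$ ($a{\left(v \right)} = \frac{\left(-3\right) v}{2} = - \frac{3 v}{2}$)
$C = \frac{289}{4}$ ($C = \left(\left(- \frac{3}{2}\right) \left(-5\right) + 1\right)^{2} = \left(\frac{15}{2} + 1\right)^{2} = \left(\frac{17}{2}\right)^{2} = \frac{289}{4} \approx 72.25$)
$C 17 = \frac{289}{4} \cdot 17 = \frac{4913}{4}$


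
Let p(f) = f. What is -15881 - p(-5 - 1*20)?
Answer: -15856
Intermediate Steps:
-15881 - p(-5 - 1*20) = -15881 - (-5 - 1*20) = -15881 - (-5 - 20) = -15881 - 1*(-25) = -15881 + 25 = -15856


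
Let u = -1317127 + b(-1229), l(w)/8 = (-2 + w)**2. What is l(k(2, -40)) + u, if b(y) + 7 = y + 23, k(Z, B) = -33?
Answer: -1308540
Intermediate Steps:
b(y) = 16 + y (b(y) = -7 + (y + 23) = -7 + (23 + y) = 16 + y)
l(w) = 8*(-2 + w)**2
u = -1318340 (u = -1317127 + (16 - 1229) = -1317127 - 1213 = -1318340)
l(k(2, -40)) + u = 8*(-2 - 33)**2 - 1318340 = 8*(-35)**2 - 1318340 = 8*1225 - 1318340 = 9800 - 1318340 = -1308540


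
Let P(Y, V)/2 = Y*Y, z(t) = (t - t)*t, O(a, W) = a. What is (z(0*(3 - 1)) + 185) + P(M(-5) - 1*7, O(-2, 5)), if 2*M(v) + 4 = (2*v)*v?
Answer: 697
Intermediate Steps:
M(v) = -2 + v**2 (M(v) = -2 + ((2*v)*v)/2 = -2 + (2*v**2)/2 = -2 + v**2)
z(t) = 0 (z(t) = 0*t = 0)
P(Y, V) = 2*Y**2 (P(Y, V) = 2*(Y*Y) = 2*Y**2)
(z(0*(3 - 1)) + 185) + P(M(-5) - 1*7, O(-2, 5)) = (0 + 185) + 2*((-2 + (-5)**2) - 1*7)**2 = 185 + 2*((-2 + 25) - 7)**2 = 185 + 2*(23 - 7)**2 = 185 + 2*16**2 = 185 + 2*256 = 185 + 512 = 697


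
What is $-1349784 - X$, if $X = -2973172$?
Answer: $1623388$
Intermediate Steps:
$-1349784 - X = -1349784 - -2973172 = -1349784 + 2973172 = 1623388$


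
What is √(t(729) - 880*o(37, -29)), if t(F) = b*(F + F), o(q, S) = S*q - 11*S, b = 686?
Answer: 2*√415927 ≈ 1289.8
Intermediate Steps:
o(q, S) = -11*S + S*q
t(F) = 1372*F (t(F) = 686*(F + F) = 686*(2*F) = 1372*F)
√(t(729) - 880*o(37, -29)) = √(1372*729 - (-25520)*(-11 + 37)) = √(1000188 - (-25520)*26) = √(1000188 - 880*(-754)) = √(1000188 + 663520) = √1663708 = 2*√415927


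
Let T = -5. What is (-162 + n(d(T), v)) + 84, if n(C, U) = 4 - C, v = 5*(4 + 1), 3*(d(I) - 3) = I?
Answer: -226/3 ≈ -75.333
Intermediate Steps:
d(I) = 3 + I/3
v = 25 (v = 5*5 = 25)
(-162 + n(d(T), v)) + 84 = (-162 + (4 - (3 + (⅓)*(-5)))) + 84 = (-162 + (4 - (3 - 5/3))) + 84 = (-162 + (4 - 1*4/3)) + 84 = (-162 + (4 - 4/3)) + 84 = (-162 + 8/3) + 84 = -478/3 + 84 = -226/3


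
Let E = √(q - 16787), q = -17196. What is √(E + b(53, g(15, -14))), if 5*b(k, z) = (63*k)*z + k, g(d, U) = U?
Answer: √(-233465 + 25*I*√33983)/5 ≈ 0.95376 + 96.641*I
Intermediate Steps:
E = I*√33983 (E = √(-17196 - 16787) = √(-33983) = I*√33983 ≈ 184.34*I)
b(k, z) = k/5 + 63*k*z/5 (b(k, z) = ((63*k)*z + k)/5 = (63*k*z + k)/5 = (k + 63*k*z)/5 = k/5 + 63*k*z/5)
√(E + b(53, g(15, -14))) = √(I*√33983 + (⅕)*53*(1 + 63*(-14))) = √(I*√33983 + (⅕)*53*(1 - 882)) = √(I*√33983 + (⅕)*53*(-881)) = √(I*√33983 - 46693/5) = √(-46693/5 + I*√33983)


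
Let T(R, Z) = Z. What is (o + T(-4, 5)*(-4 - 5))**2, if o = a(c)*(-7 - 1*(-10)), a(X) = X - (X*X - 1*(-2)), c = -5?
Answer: 19881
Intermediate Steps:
a(X) = -2 + X - X**2 (a(X) = X - (X**2 + 2) = X - (2 + X**2) = X + (-2 - X**2) = -2 + X - X**2)
o = -96 (o = (-2 - 5 - 1*(-5)**2)*(-7 - 1*(-10)) = (-2 - 5 - 1*25)*(-7 + 10) = (-2 - 5 - 25)*3 = -32*3 = -96)
(o + T(-4, 5)*(-4 - 5))**2 = (-96 + 5*(-4 - 5))**2 = (-96 + 5*(-9))**2 = (-96 - 45)**2 = (-141)**2 = 19881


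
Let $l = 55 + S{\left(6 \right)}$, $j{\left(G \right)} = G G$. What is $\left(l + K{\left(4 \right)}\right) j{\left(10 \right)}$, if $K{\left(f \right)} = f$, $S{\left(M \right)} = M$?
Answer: $6500$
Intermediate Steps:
$j{\left(G \right)} = G^{2}$
$l = 61$ ($l = 55 + 6 = 61$)
$\left(l + K{\left(4 \right)}\right) j{\left(10 \right)} = \left(61 + 4\right) 10^{2} = 65 \cdot 100 = 6500$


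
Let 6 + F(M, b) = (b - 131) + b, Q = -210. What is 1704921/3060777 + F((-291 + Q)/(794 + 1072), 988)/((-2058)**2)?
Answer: 802954421683/1440389413092 ≈ 0.55746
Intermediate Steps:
F(M, b) = -137 + 2*b (F(M, b) = -6 + ((b - 131) + b) = -6 + ((-131 + b) + b) = -6 + (-131 + 2*b) = -137 + 2*b)
1704921/3060777 + F((-291 + Q)/(794 + 1072), 988)/((-2058)**2) = 1704921/3060777 + (-137 + 2*988)/((-2058)**2) = 1704921*(1/3060777) + (-137 + 1976)/4235364 = 568307/1020259 + 1839*(1/4235364) = 568307/1020259 + 613/1411788 = 802954421683/1440389413092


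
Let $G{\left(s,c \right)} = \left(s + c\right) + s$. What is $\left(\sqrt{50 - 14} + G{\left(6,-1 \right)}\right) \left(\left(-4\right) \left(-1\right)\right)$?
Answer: $68$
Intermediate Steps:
$G{\left(s,c \right)} = c + 2 s$ ($G{\left(s,c \right)} = \left(c + s\right) + s = c + 2 s$)
$\left(\sqrt{50 - 14} + G{\left(6,-1 \right)}\right) \left(\left(-4\right) \left(-1\right)\right) = \left(\sqrt{50 - 14} + \left(-1 + 2 \cdot 6\right)\right) \left(\left(-4\right) \left(-1\right)\right) = \left(\sqrt{36} + \left(-1 + 12\right)\right) 4 = \left(6 + 11\right) 4 = 17 \cdot 4 = 68$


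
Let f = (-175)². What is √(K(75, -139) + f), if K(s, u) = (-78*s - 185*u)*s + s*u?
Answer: 5*√60403 ≈ 1228.9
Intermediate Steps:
K(s, u) = s*u + s*(-185*u - 78*s) (K(s, u) = (-185*u - 78*s)*s + s*u = s*(-185*u - 78*s) + s*u = s*u + s*(-185*u - 78*s))
f = 30625
√(K(75, -139) + f) = √(-2*75*(39*75 + 92*(-139)) + 30625) = √(-2*75*(2925 - 12788) + 30625) = √(-2*75*(-9863) + 30625) = √(1479450 + 30625) = √1510075 = 5*√60403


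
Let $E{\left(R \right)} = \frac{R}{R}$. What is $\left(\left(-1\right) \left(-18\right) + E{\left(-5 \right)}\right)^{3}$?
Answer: $6859$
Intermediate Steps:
$E{\left(R \right)} = 1$
$\left(\left(-1\right) \left(-18\right) + E{\left(-5 \right)}\right)^{3} = \left(\left(-1\right) \left(-18\right) + 1\right)^{3} = \left(18 + 1\right)^{3} = 19^{3} = 6859$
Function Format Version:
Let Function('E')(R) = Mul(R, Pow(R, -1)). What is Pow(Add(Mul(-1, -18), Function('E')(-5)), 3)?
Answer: 6859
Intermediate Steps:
Function('E')(R) = 1
Pow(Add(Mul(-1, -18), Function('E')(-5)), 3) = Pow(Add(Mul(-1, -18), 1), 3) = Pow(Add(18, 1), 3) = Pow(19, 3) = 6859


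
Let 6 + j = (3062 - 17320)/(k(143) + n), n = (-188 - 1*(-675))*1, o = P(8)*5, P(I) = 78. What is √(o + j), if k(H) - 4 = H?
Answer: √36327883/317 ≈ 19.013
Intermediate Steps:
k(H) = 4 + H
o = 390 (o = 78*5 = 390)
n = 487 (n = (-188 + 675)*1 = 487*1 = 487)
j = -9031/317 (j = -6 + (3062 - 17320)/((4 + 143) + 487) = -6 - 14258/(147 + 487) = -6 - 14258/634 = -6 - 14258*1/634 = -6 - 7129/317 = -9031/317 ≈ -28.489)
√(o + j) = √(390 - 9031/317) = √(114599/317) = √36327883/317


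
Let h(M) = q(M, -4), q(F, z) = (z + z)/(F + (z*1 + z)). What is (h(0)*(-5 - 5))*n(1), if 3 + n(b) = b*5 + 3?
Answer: -50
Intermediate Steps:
q(F, z) = 2*z/(F + 2*z) (q(F, z) = (2*z)/(F + (z + z)) = (2*z)/(F + 2*z) = 2*z/(F + 2*z))
n(b) = 5*b (n(b) = -3 + (b*5 + 3) = -3 + (5*b + 3) = -3 + (3 + 5*b) = 5*b)
h(M) = -8/(-8 + M) (h(M) = 2*(-4)/(M + 2*(-4)) = 2*(-4)/(M - 8) = 2*(-4)/(-8 + M) = -8/(-8 + M))
(h(0)*(-5 - 5))*n(1) = ((-8/(-8 + 0))*(-5 - 5))*(5*1) = (-8/(-8)*(-10))*5 = (-8*(-⅛)*(-10))*5 = (1*(-10))*5 = -10*5 = -50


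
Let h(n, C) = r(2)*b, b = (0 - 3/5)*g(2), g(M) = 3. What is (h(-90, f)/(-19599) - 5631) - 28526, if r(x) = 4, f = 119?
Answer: -1115738393/32665 ≈ -34157.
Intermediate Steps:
b = -9/5 (b = (0 - 3/5)*3 = -3/5*3 = -9/5 ≈ -1.8000)
h(n, C) = -36/5 (h(n, C) = 4*(-9/5) = -36/5)
(h(-90, f)/(-19599) - 5631) - 28526 = (-36/5/(-19599) - 5631) - 28526 = (-36/5*(-1/19599) - 5631) - 28526 = (12/32665 - 5631) - 28526 = -183936603/32665 - 28526 = -1115738393/32665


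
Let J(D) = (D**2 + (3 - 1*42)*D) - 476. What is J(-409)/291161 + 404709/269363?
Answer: 167063181577/78428000443 ≈ 2.1301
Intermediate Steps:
J(D) = -476 + D**2 - 39*D (J(D) = (D**2 + (3 - 42)*D) - 476 = (D**2 - 39*D) - 476 = -476 + D**2 - 39*D)
J(-409)/291161 + 404709/269363 = (-476 + (-409)**2 - 39*(-409))/291161 + 404709/269363 = (-476 + 167281 + 15951)*(1/291161) + 404709*(1/269363) = 182756*(1/291161) + 404709/269363 = 182756/291161 + 404709/269363 = 167063181577/78428000443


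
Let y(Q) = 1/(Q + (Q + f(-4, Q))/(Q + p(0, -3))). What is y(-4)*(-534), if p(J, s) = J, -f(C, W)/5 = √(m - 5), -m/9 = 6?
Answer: 25632/1619 + 10680*I*√59/1619 ≈ 15.832 + 50.67*I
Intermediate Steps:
m = -54 (m = -9*6 = -54)
f(C, W) = -5*I*√59 (f(C, W) = -5*√(-54 - 5) = -5*I*√59)
y(Q) = 1/(Q + (Q - 5*I*√59)/Q) (y(Q) = 1/(Q + (Q - 5*I*√59)/(Q + 0)) = 1/(Q + (Q - 5*I*√59)/Q))
y(-4)*(-534) = -4/(-4 + (-4)² - 5*I*√59)*(-534) = -4/(-4 + 16 - 5*I*√59)*(-534) = -4/(12 - 5*I*√59)*(-534) = 2136/(12 - 5*I*√59)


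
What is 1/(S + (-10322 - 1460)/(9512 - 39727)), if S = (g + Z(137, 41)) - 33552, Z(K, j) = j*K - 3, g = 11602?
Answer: -30215/493580458 ≈ -6.1216e-5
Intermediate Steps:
Z(K, j) = -3 + K*j (Z(K, j) = K*j - 3 = -3 + K*j)
S = -16336 (S = (11602 + (-3 + 137*41)) - 33552 = (11602 + (-3 + 5617)) - 33552 = (11602 + 5614) - 33552 = 17216 - 33552 = -16336)
1/(S + (-10322 - 1460)/(9512 - 39727)) = 1/(-16336 + (-10322 - 1460)/(9512 - 39727)) = 1/(-16336 - 11782/(-30215)) = 1/(-16336 - 11782*(-1/30215)) = 1/(-16336 + 11782/30215) = 1/(-493580458/30215) = -30215/493580458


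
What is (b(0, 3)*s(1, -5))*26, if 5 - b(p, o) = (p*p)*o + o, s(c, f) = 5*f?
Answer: -1300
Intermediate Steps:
b(p, o) = 5 - o - o*p**2 (b(p, o) = 5 - ((p*p)*o + o) = 5 - (p**2*o + o) = 5 - (o*p**2 + o) = 5 - (o + o*p**2) = 5 + (-o - o*p**2) = 5 - o - o*p**2)
(b(0, 3)*s(1, -5))*26 = ((5 - 1*3 - 1*3*0**2)*(5*(-5)))*26 = ((5 - 3 - 1*3*0)*(-25))*26 = ((5 - 3 + 0)*(-25))*26 = (2*(-25))*26 = -50*26 = -1300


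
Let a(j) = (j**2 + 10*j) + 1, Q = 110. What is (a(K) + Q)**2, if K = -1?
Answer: 10404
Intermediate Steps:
a(j) = 1 + j**2 + 10*j
(a(K) + Q)**2 = ((1 + (-1)**2 + 10*(-1)) + 110)**2 = ((1 + 1 - 10) + 110)**2 = (-8 + 110)**2 = 102**2 = 10404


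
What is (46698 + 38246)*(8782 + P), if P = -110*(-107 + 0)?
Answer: 1745769088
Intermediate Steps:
P = 11770 (P = -110*(-107) = 11770)
(46698 + 38246)*(8782 + P) = (46698 + 38246)*(8782 + 11770) = 84944*20552 = 1745769088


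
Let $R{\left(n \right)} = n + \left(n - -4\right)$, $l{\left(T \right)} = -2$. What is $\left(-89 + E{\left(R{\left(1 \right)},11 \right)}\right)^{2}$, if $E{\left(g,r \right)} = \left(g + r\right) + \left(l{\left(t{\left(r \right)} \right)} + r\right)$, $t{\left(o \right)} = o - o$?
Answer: $3969$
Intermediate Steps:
$t{\left(o \right)} = 0$
$R{\left(n \right)} = 4 + 2 n$ ($R{\left(n \right)} = n + \left(n + 4\right) = n + \left(4 + n\right) = 4 + 2 n$)
$E{\left(g,r \right)} = -2 + g + 2 r$ ($E{\left(g,r \right)} = \left(g + r\right) + \left(-2 + r\right) = -2 + g + 2 r$)
$\left(-89 + E{\left(R{\left(1 \right)},11 \right)}\right)^{2} = \left(-89 + \left(-2 + \left(4 + 2 \cdot 1\right) + 2 \cdot 11\right)\right)^{2} = \left(-89 + \left(-2 + \left(4 + 2\right) + 22\right)\right)^{2} = \left(-89 + \left(-2 + 6 + 22\right)\right)^{2} = \left(-89 + 26\right)^{2} = \left(-63\right)^{2} = 3969$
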